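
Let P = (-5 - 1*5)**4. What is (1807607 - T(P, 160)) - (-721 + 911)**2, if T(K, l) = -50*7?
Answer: 1771857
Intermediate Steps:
P = 10000 (P = (-5 - 5)**4 = (-10)**4 = 10000)
T(K, l) = -350
(1807607 - T(P, 160)) - (-721 + 911)**2 = (1807607 - 1*(-350)) - (-721 + 911)**2 = (1807607 + 350) - 1*190**2 = 1807957 - 1*36100 = 1807957 - 36100 = 1771857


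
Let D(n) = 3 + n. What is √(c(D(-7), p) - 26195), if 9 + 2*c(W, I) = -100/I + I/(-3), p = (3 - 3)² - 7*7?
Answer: 2*I*√2887482/21 ≈ 161.83*I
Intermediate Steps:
p = -49 (p = 0² - 49 = 0 - 49 = -49)
c(W, I) = -9/2 - 50/I - I/6 (c(W, I) = -9/2 + (-100/I + I/(-3))/2 = -9/2 + (-100/I + I*(-⅓))/2 = -9/2 + (-100/I - I/3)/2 = -9/2 + (-50/I - I/6) = -9/2 - 50/I - I/6)
√(c(D(-7), p) - 26195) = √((⅙)*(-300 - 1*(-49)*(27 - 49))/(-49) - 26195) = √((⅙)*(-1/49)*(-300 - 1*(-49)*(-22)) - 26195) = √((⅙)*(-1/49)*(-300 - 1078) - 26195) = √((⅙)*(-1/49)*(-1378) - 26195) = √(689/147 - 26195) = √(-3849976/147) = 2*I*√2887482/21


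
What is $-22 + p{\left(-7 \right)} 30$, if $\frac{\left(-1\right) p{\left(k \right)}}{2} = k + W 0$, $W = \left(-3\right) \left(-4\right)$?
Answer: $398$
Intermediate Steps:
$W = 12$
$p{\left(k \right)} = - 2 k$ ($p{\left(k \right)} = - 2 \left(k + 12 \cdot 0\right) = - 2 \left(k + 0\right) = - 2 k$)
$-22 + p{\left(-7 \right)} 30 = -22 + \left(-2\right) \left(-7\right) 30 = -22 + 14 \cdot 30 = -22 + 420 = 398$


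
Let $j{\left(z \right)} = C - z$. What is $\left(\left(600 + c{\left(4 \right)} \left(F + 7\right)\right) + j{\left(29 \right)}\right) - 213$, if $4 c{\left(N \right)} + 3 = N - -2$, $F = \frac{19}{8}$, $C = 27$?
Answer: $\frac{12545}{32} \approx 392.03$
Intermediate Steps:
$F = \frac{19}{8}$ ($F = 19 \cdot \frac{1}{8} = \frac{19}{8} \approx 2.375$)
$c{\left(N \right)} = - \frac{1}{4} + \frac{N}{4}$ ($c{\left(N \right)} = - \frac{3}{4} + \frac{N - -2}{4} = - \frac{3}{4} + \frac{N + 2}{4} = - \frac{3}{4} + \frac{2 + N}{4} = - \frac{3}{4} + \left(\frac{1}{2} + \frac{N}{4}\right) = - \frac{1}{4} + \frac{N}{4}$)
$j{\left(z \right)} = 27 - z$
$\left(\left(600 + c{\left(4 \right)} \left(F + 7\right)\right) + j{\left(29 \right)}\right) - 213 = \left(\left(600 + \left(- \frac{1}{4} + \frac{1}{4} \cdot 4\right) \left(\frac{19}{8} + 7\right)\right) + \left(27 - 29\right)\right) - 213 = \left(\left(600 + \left(- \frac{1}{4} + 1\right) \frac{75}{8}\right) + \left(27 - 29\right)\right) - 213 = \left(\left(600 + \frac{3}{4} \cdot \frac{75}{8}\right) - 2\right) - 213 = \left(\left(600 + \frac{225}{32}\right) - 2\right) - 213 = \left(\frac{19425}{32} - 2\right) - 213 = \frac{19361}{32} - 213 = \frac{12545}{32}$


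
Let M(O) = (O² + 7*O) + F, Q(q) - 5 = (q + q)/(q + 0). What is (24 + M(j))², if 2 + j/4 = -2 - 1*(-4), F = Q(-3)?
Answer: 961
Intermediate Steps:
Q(q) = 7 (Q(q) = 5 + (q + q)/(q + 0) = 5 + (2*q)/q = 5 + 2 = 7)
F = 7
j = 0 (j = -8 + 4*(-2 - 1*(-4)) = -8 + 4*(-2 + 4) = -8 + 4*2 = -8 + 8 = 0)
M(O) = 7 + O² + 7*O (M(O) = (O² + 7*O) + 7 = 7 + O² + 7*O)
(24 + M(j))² = (24 + (7 + 0² + 7*0))² = (24 + (7 + 0 + 0))² = (24 + 7)² = 31² = 961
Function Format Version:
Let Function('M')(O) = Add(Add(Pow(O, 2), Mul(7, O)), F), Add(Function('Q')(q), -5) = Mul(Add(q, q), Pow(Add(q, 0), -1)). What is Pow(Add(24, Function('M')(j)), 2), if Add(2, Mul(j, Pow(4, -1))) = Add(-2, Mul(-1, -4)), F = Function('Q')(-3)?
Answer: 961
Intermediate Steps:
Function('Q')(q) = 7 (Function('Q')(q) = Add(5, Mul(Add(q, q), Pow(Add(q, 0), -1))) = Add(5, Mul(Mul(2, q), Pow(q, -1))) = Add(5, 2) = 7)
F = 7
j = 0 (j = Add(-8, Mul(4, Add(-2, Mul(-1, -4)))) = Add(-8, Mul(4, Add(-2, 4))) = Add(-8, Mul(4, 2)) = Add(-8, 8) = 0)
Function('M')(O) = Add(7, Pow(O, 2), Mul(7, O)) (Function('M')(O) = Add(Add(Pow(O, 2), Mul(7, O)), 7) = Add(7, Pow(O, 2), Mul(7, O)))
Pow(Add(24, Function('M')(j)), 2) = Pow(Add(24, Add(7, Pow(0, 2), Mul(7, 0))), 2) = Pow(Add(24, Add(7, 0, 0)), 2) = Pow(Add(24, 7), 2) = Pow(31, 2) = 961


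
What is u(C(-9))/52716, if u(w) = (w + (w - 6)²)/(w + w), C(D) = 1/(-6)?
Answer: -1363/632592 ≈ -0.0021546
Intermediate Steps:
C(D) = -⅙
u(w) = (w + (-6 + w)²)/(2*w) (u(w) = (w + (-6 + w)²)/((2*w)) = (w + (-6 + w)²)*(1/(2*w)) = (w + (-6 + w)²)/(2*w))
u(C(-9))/52716 = ((-⅙ + (-6 - ⅙)²)/(2*(-⅙)))/52716 = ((½)*(-6)*(-⅙ + (-37/6)²))*(1/52716) = ((½)*(-6)*(-⅙ + 1369/36))*(1/52716) = ((½)*(-6)*(1363/36))*(1/52716) = -1363/12*1/52716 = -1363/632592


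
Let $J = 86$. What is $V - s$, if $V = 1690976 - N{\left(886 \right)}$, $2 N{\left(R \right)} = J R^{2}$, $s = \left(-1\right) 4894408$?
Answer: $-27169444$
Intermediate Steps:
$s = -4894408$
$N{\left(R \right)} = 43 R^{2}$ ($N{\left(R \right)} = \frac{86 R^{2}}{2} = 43 R^{2}$)
$V = -32063852$ ($V = 1690976 - 43 \cdot 886^{2} = 1690976 - 43 \cdot 784996 = 1690976 - 33754828 = -32063852$)
$V - s = -32063852 - -4894408 = -32063852 + 4894408 = -27169444$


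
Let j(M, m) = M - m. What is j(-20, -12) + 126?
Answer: 118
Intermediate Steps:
j(-20, -12) + 126 = (-20 - 1*(-12)) + 126 = (-20 + 12) + 126 = -8 + 126 = 118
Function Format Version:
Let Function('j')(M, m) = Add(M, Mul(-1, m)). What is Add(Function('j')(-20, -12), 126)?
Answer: 118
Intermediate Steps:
Add(Function('j')(-20, -12), 126) = Add(Add(-20, Mul(-1, -12)), 126) = Add(Add(-20, 12), 126) = Add(-8, 126) = 118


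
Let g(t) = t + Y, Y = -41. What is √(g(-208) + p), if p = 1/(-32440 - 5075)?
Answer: 38*I*√242684535/37515 ≈ 15.78*I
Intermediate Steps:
g(t) = -41 + t (g(t) = t - 41 = -41 + t)
p = -1/37515 (p = 1/(-37515) = -1/37515 ≈ -2.6656e-5)
√(g(-208) + p) = √((-41 - 208) - 1/37515) = √(-249 - 1/37515) = √(-9341236/37515) = 38*I*√242684535/37515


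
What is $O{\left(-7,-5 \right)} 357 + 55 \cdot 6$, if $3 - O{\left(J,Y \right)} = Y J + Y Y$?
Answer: $-20019$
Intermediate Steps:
$O{\left(J,Y \right)} = 3 - Y^{2} - J Y$ ($O{\left(J,Y \right)} = 3 - \left(Y J + Y Y\right) = 3 - \left(J Y + Y^{2}\right) = 3 - \left(Y^{2} + J Y\right) = 3 - Y^{2} - J Y$)
$O{\left(-7,-5 \right)} 357 + 55 \cdot 6 = \left(3 - \left(-5\right)^{2} - \left(-7\right) \left(-5\right)\right) 357 + 55 \cdot 6 = \left(3 - 25 - 35\right) 357 + 330 = \left(-57\right) 357 + 330 = -20349 + 330 = -20019$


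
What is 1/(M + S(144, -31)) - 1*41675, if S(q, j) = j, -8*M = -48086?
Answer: -996824321/23919 ≈ -41675.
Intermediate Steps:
M = 24043/4 (M = -⅛*(-48086) = 24043/4 ≈ 6010.8)
1/(M + S(144, -31)) - 1*41675 = 1/(24043/4 - 31) - 1*41675 = 1/(23919/4) - 41675 = 4/23919 - 41675 = -996824321/23919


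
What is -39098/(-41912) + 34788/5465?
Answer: 835852613/114524540 ≈ 7.2985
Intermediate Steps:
-39098/(-41912) + 34788/5465 = -39098*(-1/41912) + 34788*(1/5465) = 19549/20956 + 34788/5465 = 835852613/114524540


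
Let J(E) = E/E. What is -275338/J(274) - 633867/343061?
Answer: -94458363485/343061 ≈ -2.7534e+5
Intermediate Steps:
J(E) = 1
-275338/J(274) - 633867/343061 = -275338/1 - 633867/343061 = -275338*1 - 633867*1/343061 = -275338 - 633867/343061 = -94458363485/343061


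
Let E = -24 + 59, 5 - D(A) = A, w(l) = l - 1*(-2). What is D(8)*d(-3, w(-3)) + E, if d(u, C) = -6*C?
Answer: 17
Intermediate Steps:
w(l) = 2 + l (w(l) = l + 2 = 2 + l)
D(A) = 5 - A
E = 35
D(8)*d(-3, w(-3)) + E = (5 - 1*8)*(-6*(2 - 3)) + 35 = (5 - 8)*(-6*(-1)) + 35 = -3*6 + 35 = -18 + 35 = 17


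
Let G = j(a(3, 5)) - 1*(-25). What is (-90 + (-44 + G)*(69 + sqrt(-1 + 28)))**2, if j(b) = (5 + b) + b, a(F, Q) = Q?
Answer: 134388 + 8784*sqrt(3) ≈ 1.4960e+5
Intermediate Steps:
j(b) = 5 + 2*b
G = 40 (G = (5 + 2*5) - 1*(-25) = (5 + 10) + 25 = 15 + 25 = 40)
(-90 + (-44 + G)*(69 + sqrt(-1 + 28)))**2 = (-90 + (-44 + 40)*(69 + sqrt(-1 + 28)))**2 = (-90 - 4*(69 + sqrt(27)))**2 = (-90 - 4*(69 + 3*sqrt(3)))**2 = (-90 + (-276 - 12*sqrt(3)))**2 = (-366 - 12*sqrt(3))**2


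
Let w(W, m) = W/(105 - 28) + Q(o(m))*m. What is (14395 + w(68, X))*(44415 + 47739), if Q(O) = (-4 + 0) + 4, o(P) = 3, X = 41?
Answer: 102151142382/77 ≈ 1.3266e+9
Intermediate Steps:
Q(O) = 0 (Q(O) = -4 + 4 = 0)
w(W, m) = W/77 (w(W, m) = W/(105 - 28) + 0*m = W/77 + 0 = W/77)
(14395 + w(68, X))*(44415 + 47739) = (14395 + (1/77)*68)*(44415 + 47739) = (14395 + 68/77)*92154 = (1108483/77)*92154 = 102151142382/77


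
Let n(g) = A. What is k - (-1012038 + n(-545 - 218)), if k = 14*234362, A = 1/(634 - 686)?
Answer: 223241513/52 ≈ 4.2931e+6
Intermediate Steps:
A = -1/52 (A = 1/(-52) = -1/52 ≈ -0.019231)
n(g) = -1/52
k = 3281068
k - (-1012038 + n(-545 - 218)) = 3281068 - (-1012038 - 1/52) = 3281068 - 1*(-52625977/52) = 3281068 + 52625977/52 = 223241513/52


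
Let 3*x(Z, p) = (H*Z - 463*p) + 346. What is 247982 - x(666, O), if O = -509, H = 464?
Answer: 66303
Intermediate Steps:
x(Z, p) = 346/3 - 463*p/3 + 464*Z/3 (x(Z, p) = ((464*Z - 463*p) + 346)/3 = ((-463*p + 464*Z) + 346)/3 = (346 - 463*p + 464*Z)/3 = 346/3 - 463*p/3 + 464*Z/3)
247982 - x(666, O) = 247982 - (346/3 - 463/3*(-509) + (464/3)*666) = 247982 - (346/3 + 235667/3 + 103008) = 247982 - 1*181679 = 247982 - 181679 = 66303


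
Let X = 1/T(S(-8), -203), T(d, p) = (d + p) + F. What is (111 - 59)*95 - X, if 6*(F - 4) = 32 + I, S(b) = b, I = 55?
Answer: 1901902/385 ≈ 4940.0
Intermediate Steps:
F = 37/2 (F = 4 + (32 + 55)/6 = 4 + (⅙)*87 = 4 + 29/2 = 37/2 ≈ 18.500)
T(d, p) = 37/2 + d + p (T(d, p) = (d + p) + 37/2 = 37/2 + d + p)
X = -2/385 (X = 1/(37/2 - 8 - 203) = 1/(-385/2) = -2/385 ≈ -0.0051948)
(111 - 59)*95 - X = (111 - 59)*95 - 1*(-2/385) = 52*95 + 2/385 = 4940 + 2/385 = 1901902/385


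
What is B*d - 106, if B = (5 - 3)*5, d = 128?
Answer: 1174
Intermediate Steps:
B = 10 (B = 2*5 = 10)
B*d - 106 = 10*128 - 106 = 1280 - 106 = 1174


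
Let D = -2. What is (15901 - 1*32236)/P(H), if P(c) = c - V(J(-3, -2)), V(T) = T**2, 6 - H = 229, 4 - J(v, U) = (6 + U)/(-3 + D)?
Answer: 408375/6151 ≈ 66.392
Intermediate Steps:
J(v, U) = 26/5 + U/5 (J(v, U) = 4 - (6 + U)/(-3 - 2) = 4 - (6 + U)/(-5) = 4 - (6 + U)*(-1)/5 = 4 - (-6/5 - U/5) = 4 + (6/5 + U/5) = 26/5 + U/5)
H = -223 (H = 6 - 1*229 = 6 - 229 = -223)
P(c) = -576/25 + c (P(c) = c - (26/5 + (1/5)*(-2))**2 = c - (26/5 - 2/5)**2 = c - (24/5)**2 = c - 1*576/25 = c - 576/25 = -576/25 + c)
(15901 - 1*32236)/P(H) = (15901 - 1*32236)/(-576/25 - 223) = (15901 - 32236)/(-6151/25) = -16335*(-25/6151) = 408375/6151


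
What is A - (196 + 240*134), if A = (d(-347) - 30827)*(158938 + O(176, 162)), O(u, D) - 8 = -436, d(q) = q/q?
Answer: -4886261616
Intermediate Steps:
d(q) = 1
O(u, D) = -428 (O(u, D) = 8 - 436 = -428)
A = -4886229260 (A = (1 - 30827)*(158938 - 428) = -30826*158510 = -4886229260)
A - (196 + 240*134) = -4886229260 - (196 + 240*134) = -4886229260 - (196 + 32160) = -4886229260 - 1*32356 = -4886229260 - 32356 = -4886261616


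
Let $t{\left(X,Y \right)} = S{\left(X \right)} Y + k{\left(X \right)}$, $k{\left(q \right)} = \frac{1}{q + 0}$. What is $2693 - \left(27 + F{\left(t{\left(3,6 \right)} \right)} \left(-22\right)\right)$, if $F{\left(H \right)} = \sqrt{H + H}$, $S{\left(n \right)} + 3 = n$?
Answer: $2666 + \frac{22 \sqrt{6}}{3} \approx 2684.0$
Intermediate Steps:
$k{\left(q \right)} = \frac{1}{q}$
$S{\left(n \right)} = -3 + n$
$t{\left(X,Y \right)} = \frac{1}{X} + Y \left(-3 + X\right)$ ($t{\left(X,Y \right)} = \left(-3 + X\right) Y + \frac{1}{X} = Y \left(-3 + X\right) + \frac{1}{X} = \frac{1}{X} + Y \left(-3 + X\right)$)
$F{\left(H \right)} = \sqrt{2} \sqrt{H}$ ($F{\left(H \right)} = \sqrt{2 H} = \sqrt{2} \sqrt{H}$)
$2693 - \left(27 + F{\left(t{\left(3,6 \right)} \right)} \left(-22\right)\right) = 2693 - \left(27 + \sqrt{2} \sqrt{\frac{1 + 3 \cdot 6 \left(-3 + 3\right)}{3}} \left(-22\right)\right) = 2693 - \left(27 + \sqrt{2} \sqrt{\frac{1 + 3 \cdot 6 \cdot 0}{3}} \left(-22\right)\right) = 2693 - \left(27 + \sqrt{2} \sqrt{\frac{1 + 0}{3}} \left(-22\right)\right) = 2693 - \left(27 + \sqrt{2} \sqrt{\frac{1}{3} \cdot 1} \left(-22\right)\right) = 2693 - \left(27 + \frac{\sqrt{2}}{\sqrt{3}} \left(-22\right)\right) = 2693 - \left(27 + \sqrt{2} \frac{\sqrt{3}}{3} \left(-22\right)\right) = 2693 - \left(27 + \frac{\sqrt{6}}{3} \left(-22\right)\right) = 2693 - \left(27 - \frac{22 \sqrt{6}}{3}\right) = 2666 + \frac{22 \sqrt{6}}{3}$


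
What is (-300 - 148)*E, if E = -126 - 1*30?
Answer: 69888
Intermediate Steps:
E = -156 (E = -126 - 30 = -156)
(-300 - 148)*E = (-300 - 148)*(-156) = -448*(-156) = 69888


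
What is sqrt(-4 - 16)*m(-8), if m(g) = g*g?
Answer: 128*I*sqrt(5) ≈ 286.22*I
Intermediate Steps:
m(g) = g**2
sqrt(-4 - 16)*m(-8) = sqrt(-4 - 16)*(-8)**2 = sqrt(-20)*64 = (2*I*sqrt(5))*64 = 128*I*sqrt(5)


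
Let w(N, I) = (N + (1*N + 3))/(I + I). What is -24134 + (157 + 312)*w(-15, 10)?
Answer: -495343/20 ≈ -24767.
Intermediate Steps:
w(N, I) = (3 + 2*N)/(2*I) (w(N, I) = (N + (N + 3))/((2*I)) = (N + (3 + N))*(1/(2*I)) = (3 + 2*N)*(1/(2*I)) = (3 + 2*N)/(2*I))
-24134 + (157 + 312)*w(-15, 10) = -24134 + (157 + 312)*((3/2 - 15)/10) = -24134 + 469*((1/10)*(-27/2)) = -24134 + 469*(-27/20) = -24134 - 12663/20 = -495343/20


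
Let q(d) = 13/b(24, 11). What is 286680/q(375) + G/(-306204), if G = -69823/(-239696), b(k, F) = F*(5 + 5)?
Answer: 2314524206909735501/954146361792 ≈ 2.4258e+6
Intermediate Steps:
b(k, F) = 10*F (b(k, F) = F*10 = 10*F)
q(d) = 13/110 (q(d) = 13/((10*11)) = 13/110)
G = 69823/239696 (G = -69823*(-1/239696) = 69823/239696 ≈ 0.29130)
286680/q(375) + G/(-306204) = 286680/(13/110) + (69823/239696)/(-306204) = 286680*(110/13) + (69823/239696)*(-1/306204) = 31534800/13 - 69823/73395873984 = 2314524206909735501/954146361792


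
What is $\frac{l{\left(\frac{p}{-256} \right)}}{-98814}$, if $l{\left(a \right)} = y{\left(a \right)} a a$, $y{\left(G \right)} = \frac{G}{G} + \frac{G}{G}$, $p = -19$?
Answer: $- \frac{361}{3237937152} \approx -1.1149 \cdot 10^{-7}$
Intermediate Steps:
$y{\left(G \right)} = 2$ ($y{\left(G \right)} = 1 + 1 = 2$)
$l{\left(a \right)} = 2 a^{2}$ ($l{\left(a \right)} = 2 a a = 2 a^{2}$)
$\frac{l{\left(\frac{p}{-256} \right)}}{-98814} = \frac{2 \left(- \frac{19}{-256}\right)^{2}}{-98814} = 2 \left(\left(-19\right) \left(- \frac{1}{256}\right)\right)^{2} \left(- \frac{1}{98814}\right) = 2 \left(\frac{19}{256}\right)^{2} \left(- \frac{1}{98814}\right) = 2 \cdot \frac{361}{65536} \left(- \frac{1}{98814}\right) = \frac{361}{32768} \left(- \frac{1}{98814}\right) = - \frac{361}{3237937152}$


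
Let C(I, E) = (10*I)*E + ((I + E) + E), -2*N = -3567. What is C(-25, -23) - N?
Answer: 7791/2 ≈ 3895.5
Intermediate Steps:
N = 3567/2 (N = -1/2*(-3567) = 3567/2 ≈ 1783.5)
C(I, E) = I + 2*E + 10*E*I (C(I, E) = 10*E*I + ((E + I) + E) = 10*E*I + (I + 2*E) = I + 2*E + 10*E*I)
C(-25, -23) - N = (-25 + 2*(-23) + 10*(-23)*(-25)) - 1*3567/2 = (-25 - 46 + 5750) - 3567/2 = 5679 - 3567/2 = 7791/2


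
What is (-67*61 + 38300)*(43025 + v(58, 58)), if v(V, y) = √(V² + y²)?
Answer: 1472014325 + 1984354*√2 ≈ 1.4748e+9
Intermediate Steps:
(-67*61 + 38300)*(43025 + v(58, 58)) = (-67*61 + 38300)*(43025 + √(58² + 58²)) = (-4087 + 38300)*(43025 + √(3364 + 3364)) = 34213*(43025 + √6728) = 34213*(43025 + 58*√2) = 1472014325 + 1984354*√2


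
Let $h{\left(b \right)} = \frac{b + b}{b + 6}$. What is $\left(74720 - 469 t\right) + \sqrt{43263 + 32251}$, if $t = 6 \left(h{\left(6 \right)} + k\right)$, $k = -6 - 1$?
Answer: $91604 + \sqrt{75514} \approx 91879.0$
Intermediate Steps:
$k = -7$ ($k = -6 - 1 = -7$)
$h{\left(b \right)} = \frac{2 b}{6 + b}$
$t = -36$ ($t = 6 \left(2 \cdot 6 \frac{1}{6 + 6} - 7\right) = 6 \left(2 \cdot 6 \cdot \frac{1}{12} - 7\right) = 6 \left(1 - 7\right) = 6 \left(-6\right) = -36$)
$\left(74720 - 469 t\right) + \sqrt{43263 + 32251} = \left(74720 - -16884\right) + \sqrt{43263 + 32251} = \left(74720 + 16884\right) + \sqrt{75514} = 91604 + \sqrt{75514}$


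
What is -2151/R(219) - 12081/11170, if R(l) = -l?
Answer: 7126977/815410 ≈ 8.7404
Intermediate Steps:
-2151/R(219) - 12081/11170 = -2151/((-1*219)) - 12081/11170 = -2151/(-219) - 12081*1/11170 = -2151*(-1/219) - 12081/11170 = 717/73 - 12081/11170 = 7126977/815410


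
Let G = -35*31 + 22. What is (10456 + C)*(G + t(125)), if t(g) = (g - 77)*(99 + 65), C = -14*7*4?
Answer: 68525776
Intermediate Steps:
G = -1063 (G = -1085 + 22 = -1063)
C = -392 (C = -98*4 = -392)
t(g) = -12628 + 164*g (t(g) = (-77 + g)*164 = -12628 + 164*g)
(10456 + C)*(G + t(125)) = (10456 - 392)*(-1063 + (-12628 + 164*125)) = 10064*(-1063 + (-12628 + 20500)) = 10064*(-1063 + 7872) = 10064*6809 = 68525776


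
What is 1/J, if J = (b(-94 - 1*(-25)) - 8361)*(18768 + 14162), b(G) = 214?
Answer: -1/268280710 ≈ -3.7274e-9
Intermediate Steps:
J = -268280710 (J = (214 - 8361)*(18768 + 14162) = -8147*32930 = -268280710)
1/J = 1/(-268280710) = -1/268280710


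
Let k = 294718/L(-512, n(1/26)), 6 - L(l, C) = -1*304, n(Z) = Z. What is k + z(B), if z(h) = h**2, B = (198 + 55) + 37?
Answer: 13182859/155 ≈ 85051.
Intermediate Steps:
B = 290 (B = 253 + 37 = 290)
L(l, C) = 310 (L(l, C) = 6 - (-1)*304 = 6 - 1*(-304) = 6 + 304 = 310)
k = 147359/155 (k = 294718/310 = 294718*(1/310) = 147359/155 ≈ 950.70)
k + z(B) = 147359/155 + 290**2 = 147359/155 + 84100 = 13182859/155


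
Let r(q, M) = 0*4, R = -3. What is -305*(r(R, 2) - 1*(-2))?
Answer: -610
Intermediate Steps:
r(q, M) = 0
-305*(r(R, 2) - 1*(-2)) = -305*(0 - 1*(-2)) = -305*(0 + 2) = -305*2 = -610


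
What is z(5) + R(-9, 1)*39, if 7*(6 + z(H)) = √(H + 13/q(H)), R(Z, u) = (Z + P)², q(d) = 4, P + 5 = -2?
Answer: 9978 + √33/14 ≈ 9978.4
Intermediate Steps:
P = -7 (P = -5 - 2 = -7)
R(Z, u) = (-7 + Z)² (R(Z, u) = (Z - 7)² = (-7 + Z)²)
z(H) = -6 + √(13/4 + H)/7 (z(H) = -6 + √(H + 13/4)/7 = -6 + √(13/4 + H)/7)
z(5) + R(-9, 1)*39 = (-6 + √(13 + 4*5)/14) + (-7 - 9)²*39 = (-6 + √(13 + 20)/14) + (-16)²*39 = (-6 + √33/14) + 256*39 = (-6 + √33/14) + 9984 = 9978 + √33/14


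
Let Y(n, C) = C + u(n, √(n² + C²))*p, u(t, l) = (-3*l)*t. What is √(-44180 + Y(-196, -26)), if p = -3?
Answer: √(-44206 - 3528*√9773) ≈ 626.88*I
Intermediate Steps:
u(t, l) = -3*l*t
Y(n, C) = C + 9*n*√(C² + n²) (Y(n, C) = C - 3*√(n² + C²)*n*(-3) = C - 3*√(C² + n²)*n*(-3) = C - 3*n*√(C² + n²)*(-3) = C + 9*n*√(C² + n²))
√(-44180 + Y(-196, -26)) = √(-44180 + (-26 + 9*(-196)*√((-26)² + (-196)²))) = √(-44180 + (-26 + 9*(-196)*√(676 + 38416))) = √(-44180 + (-26 + 9*(-196)*√39092)) = √(-44180 + (-26 + 9*(-196)*(2*√9773))) = √(-44180 + (-26 - 3528*√9773)) = √(-44206 - 3528*√9773)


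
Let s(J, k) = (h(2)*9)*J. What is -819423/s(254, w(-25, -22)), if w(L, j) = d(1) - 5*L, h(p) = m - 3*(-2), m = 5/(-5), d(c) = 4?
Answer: -91047/1270 ≈ -71.691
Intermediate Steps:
m = -1 (m = 5*(-1/5) = -1)
h(p) = 5 (h(p) = -1 - 3*(-2) = -1 + 6 = 5)
w(L, j) = 4 - 5*L
s(J, k) = 45*J (s(J, k) = (5*9)*J = 45*J)
-819423/s(254, w(-25, -22)) = -819423/(45*254) = -819423/11430 = -819423*1/11430 = -91047/1270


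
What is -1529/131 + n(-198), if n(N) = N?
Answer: -27467/131 ≈ -209.67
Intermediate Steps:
-1529/131 + n(-198) = -1529/131 - 198 = -27467/131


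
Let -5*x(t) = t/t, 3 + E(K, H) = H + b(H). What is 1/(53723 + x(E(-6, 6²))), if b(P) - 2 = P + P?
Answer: 5/268614 ≈ 1.8614e-5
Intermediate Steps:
b(P) = 2 + 2*P (b(P) = 2 + (P + P) = 2 + 2*P)
E(K, H) = -1 + 3*H (E(K, H) = -3 + (H + (2 + 2*H)) = -3 + (2 + 3*H) = -1 + 3*H)
x(t) = -⅕ (x(t) = -t/(5*t) = -⅕*1 = -⅕)
1/(53723 + x(E(-6, 6²))) = 1/(53723 - ⅕) = 1/(268614/5) = 5/268614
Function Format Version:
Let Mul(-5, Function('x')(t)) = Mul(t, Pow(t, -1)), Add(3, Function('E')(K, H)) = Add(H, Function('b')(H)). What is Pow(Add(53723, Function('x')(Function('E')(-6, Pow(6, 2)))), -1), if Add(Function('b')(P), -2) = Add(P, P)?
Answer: Rational(5, 268614) ≈ 1.8614e-5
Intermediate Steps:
Function('b')(P) = Add(2, Mul(2, P)) (Function('b')(P) = Add(2, Add(P, P)) = Add(2, Mul(2, P)))
Function('E')(K, H) = Add(-1, Mul(3, H)) (Function('E')(K, H) = Add(-3, Add(H, Add(2, Mul(2, H)))) = Add(-3, Add(2, Mul(3, H))) = Add(-1, Mul(3, H)))
Function('x')(t) = Rational(-1, 5) (Function('x')(t) = Mul(Rational(-1, 5), Mul(t, Pow(t, -1))) = Mul(Rational(-1, 5), 1) = Rational(-1, 5))
Pow(Add(53723, Function('x')(Function('E')(-6, Pow(6, 2)))), -1) = Pow(Add(53723, Rational(-1, 5)), -1) = Pow(Rational(268614, 5), -1) = Rational(5, 268614)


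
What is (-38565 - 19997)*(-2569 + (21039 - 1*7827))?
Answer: -623275366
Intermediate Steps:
(-38565 - 19997)*(-2569 + (21039 - 1*7827)) = -58562*(-2569 + (21039 - 7827)) = -58562*(-2569 + 13212) = -58562*10643 = -623275366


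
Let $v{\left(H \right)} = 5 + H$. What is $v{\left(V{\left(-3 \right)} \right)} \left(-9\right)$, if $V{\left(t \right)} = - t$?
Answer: $-72$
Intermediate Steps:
$v{\left(V{\left(-3 \right)} \right)} \left(-9\right) = \left(5 - -3\right) \left(-9\right) = \left(5 + 3\right) \left(-9\right) = 8 \left(-9\right) = -72$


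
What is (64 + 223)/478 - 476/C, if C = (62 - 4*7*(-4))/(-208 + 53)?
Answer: 17658389/41586 ≈ 424.62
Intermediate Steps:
C = -174/155 (C = (62 - 28*(-4))/(-155) = (62 + 112)*(-1/155) = 174*(-1/155) = -174/155 ≈ -1.1226)
(64 + 223)/478 - 476/C = (64 + 223)/478 - 476/(-174/155) = 287*(1/478) - 476*(-155/174) = 287/478 + 36890/87 = 17658389/41586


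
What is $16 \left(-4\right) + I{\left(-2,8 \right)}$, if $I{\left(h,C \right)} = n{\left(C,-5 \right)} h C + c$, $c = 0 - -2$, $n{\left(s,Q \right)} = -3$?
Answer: $-14$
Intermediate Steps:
$c = 2$ ($c = 0 + 2 = 2$)
$I{\left(h,C \right)} = 2 - 3 C h$ ($I{\left(h,C \right)} = - 3 h C + 2 = - 3 C h + 2 = 2 - 3 C h$)
$16 \left(-4\right) + I{\left(-2,8 \right)} = 16 \left(-4\right) - \left(-2 + 24 \left(-2\right)\right) = -64 + \left(2 + 48\right) = -64 + 50 = -14$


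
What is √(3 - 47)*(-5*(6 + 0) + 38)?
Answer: 16*I*√11 ≈ 53.066*I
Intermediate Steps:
√(3 - 47)*(-5*(6 + 0) + 38) = √(-44)*(-5*6 + 38) = (2*I*√11)*(-30 + 38) = (2*I*√11)*8 = 16*I*√11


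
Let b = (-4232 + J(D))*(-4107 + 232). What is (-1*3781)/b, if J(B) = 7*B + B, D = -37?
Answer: -3781/17546000 ≈ -0.00021549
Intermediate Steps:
J(B) = 8*B
b = 17546000 (b = (-4232 + 8*(-37))*(-4107 + 232) = (-4232 - 296)*(-3875) = -4528*(-3875) = 17546000)
(-1*3781)/b = -1*3781/17546000 = -3781*1/17546000 = -3781/17546000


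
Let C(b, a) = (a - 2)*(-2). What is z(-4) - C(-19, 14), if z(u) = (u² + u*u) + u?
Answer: 52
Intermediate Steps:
C(b, a) = 4 - 2*a (C(b, a) = (-2 + a)*(-2) = 4 - 2*a)
z(u) = u + 2*u² (z(u) = (u² + u²) + u = 2*u² + u = u + 2*u²)
z(-4) - C(-19, 14) = -4*(1 + 2*(-4)) - (4 - 2*14) = -4*(1 - 8) - (4 - 28) = -4*(-7) - 1*(-24) = 28 + 24 = 52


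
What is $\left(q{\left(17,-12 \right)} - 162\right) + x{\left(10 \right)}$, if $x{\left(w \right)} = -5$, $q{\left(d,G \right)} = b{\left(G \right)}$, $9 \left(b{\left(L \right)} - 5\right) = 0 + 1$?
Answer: $- \frac{1457}{9} \approx -161.89$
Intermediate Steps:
$b{\left(L \right)} = \frac{46}{9}$ ($b{\left(L \right)} = 5 + \frac{0 + 1}{9} = 5 + \frac{1}{9} \cdot 1 = 5 + \frac{1}{9} = \frac{46}{9}$)
$q{\left(d,G \right)} = \frac{46}{9}$
$\left(q{\left(17,-12 \right)} - 162\right) + x{\left(10 \right)} = \left(\frac{46}{9} - 162\right) - 5 = - \frac{1412}{9} - 5 = - \frac{1457}{9}$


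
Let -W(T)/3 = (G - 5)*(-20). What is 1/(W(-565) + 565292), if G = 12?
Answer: 1/565712 ≈ 1.7677e-6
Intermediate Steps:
W(T) = 420 (W(T) = -3*(12 - 5)*(-20) = -21*(-20) = -3*(-140) = 420)
1/(W(-565) + 565292) = 1/(420 + 565292) = 1/565712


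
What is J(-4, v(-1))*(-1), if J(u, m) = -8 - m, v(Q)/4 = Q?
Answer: 4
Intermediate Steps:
v(Q) = 4*Q
J(-4, v(-1))*(-1) = (-8 - 4*(-1))*(-1) = (-8 - 1*(-4))*(-1) = (-8 + 4)*(-1) = -4*(-1) = 4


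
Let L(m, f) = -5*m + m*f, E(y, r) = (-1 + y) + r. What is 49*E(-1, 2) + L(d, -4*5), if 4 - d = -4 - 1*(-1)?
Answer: -175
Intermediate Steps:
E(y, r) = -1 + r + y
d = 7 (d = 4 - (-4 - 1*(-1)) = 4 - (-4 + 1) = 4 - 1*(-3) = 4 + 3 = 7)
L(m, f) = -5*m + f*m
49*E(-1, 2) + L(d, -4*5) = 49*(-1 + 2 - 1) + 7*(-5 - 4*5) = 49*0 + 7*(-5 - 20) = 0 + 7*(-25) = 0 - 175 = -175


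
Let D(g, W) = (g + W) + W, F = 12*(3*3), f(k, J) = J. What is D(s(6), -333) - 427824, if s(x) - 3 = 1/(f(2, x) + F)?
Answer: -48847517/114 ≈ -4.2849e+5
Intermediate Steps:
F = 108 (F = 12*9 = 108)
s(x) = 3 + 1/(108 + x) (s(x) = 3 + 1/(x + 108) = 3 + 1/(108 + x))
D(g, W) = g + 2*W (D(g, W) = (W + g) + W = g + 2*W)
D(s(6), -333) - 427824 = ((325 + 3*6)/(108 + 6) + 2*(-333)) - 427824 = ((325 + 18)/114 - 666) - 427824 = ((1/114)*343 - 666) - 427824 = (343/114 - 666) - 427824 = -75581/114 - 427824 = -48847517/114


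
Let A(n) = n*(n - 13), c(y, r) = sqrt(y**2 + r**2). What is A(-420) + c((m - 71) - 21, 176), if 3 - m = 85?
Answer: 181860 + 2*sqrt(15313) ≈ 1.8211e+5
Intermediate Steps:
m = -82 (m = 3 - 1*85 = 3 - 85 = -82)
c(y, r) = sqrt(r**2 + y**2)
A(n) = n*(-13 + n)
A(-420) + c((m - 71) - 21, 176) = -420*(-13 - 420) + sqrt(176**2 + ((-82 - 71) - 21)**2) = -420*(-433) + sqrt(30976 + (-153 - 21)**2) = 181860 + sqrt(30976 + (-174)**2) = 181860 + sqrt(30976 + 30276) = 181860 + sqrt(61252) = 181860 + 2*sqrt(15313)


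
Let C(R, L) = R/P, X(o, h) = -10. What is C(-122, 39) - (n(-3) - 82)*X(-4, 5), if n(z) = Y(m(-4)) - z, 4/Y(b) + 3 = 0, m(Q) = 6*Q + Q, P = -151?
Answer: -363544/453 ≈ -802.53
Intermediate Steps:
m(Q) = 7*Q
C(R, L) = -R/151 (C(R, L) = R/(-151) = R*(-1/151) = -R/151)
Y(b) = -4/3 (Y(b) = 4/(-3 + 0) = 4/(-3) = 4*(-⅓) = -4/3)
n(z) = -4/3 - z
C(-122, 39) - (n(-3) - 82)*X(-4, 5) = -1/151*(-122) - ((-4/3 - 1*(-3)) - 82)*(-10) = 122/151 - ((-4/3 + 3) - 82)*(-10) = 122/151 - (5/3 - 82)*(-10) = 122/151 - (-241)*(-10)/3 = 122/151 - 1*2410/3 = 122/151 - 2410/3 = -363544/453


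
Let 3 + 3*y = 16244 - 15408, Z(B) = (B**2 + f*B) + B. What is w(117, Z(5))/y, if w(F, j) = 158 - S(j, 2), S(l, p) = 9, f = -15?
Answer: 447/833 ≈ 0.53661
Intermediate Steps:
Z(B) = B**2 - 14*B (Z(B) = (B**2 - 15*B) + B = B**2 - 14*B)
w(F, j) = 149 (w(F, j) = 158 - 1*9 = 158 - 9 = 149)
y = 833/3 (y = -1 + (16244 - 15408)/3 = -1 + (1/3)*836 = -1 + 836/3 = 833/3 ≈ 277.67)
w(117, Z(5))/y = 149/(833/3) = 149*(3/833) = 447/833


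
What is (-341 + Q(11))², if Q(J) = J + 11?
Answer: 101761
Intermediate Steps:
Q(J) = 11 + J
(-341 + Q(11))² = (-341 + (11 + 11))² = (-341 + 22)² = (-319)² = 101761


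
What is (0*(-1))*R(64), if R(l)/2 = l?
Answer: 0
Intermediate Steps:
R(l) = 2*l
(0*(-1))*R(64) = (0*(-1))*(2*64) = 0*128 = 0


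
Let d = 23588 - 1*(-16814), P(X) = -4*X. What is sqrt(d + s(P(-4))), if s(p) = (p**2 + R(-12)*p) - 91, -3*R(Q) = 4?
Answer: sqrt(364911)/3 ≈ 201.36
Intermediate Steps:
R(Q) = -4/3 (R(Q) = -1/3*4 = -4/3)
s(p) = -91 + p**2 - 4*p/3 (s(p) = (p**2 - 4*p/3) - 91 = -91 + p**2 - 4*p/3)
d = 40402 (d = 23588 + 16814 = 40402)
sqrt(d + s(P(-4))) = sqrt(40402 + (-91 + (-4*(-4))**2 - (-16)*(-4)/3)) = sqrt(40402 + (-91 + 16**2 - 4/3*16)) = sqrt(40402 + (-91 + 256 - 64/3)) = sqrt(40402 + 431/3) = sqrt(121637/3) = sqrt(364911)/3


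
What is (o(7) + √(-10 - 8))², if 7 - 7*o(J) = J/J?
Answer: -846/49 + 36*I*√2/7 ≈ -17.265 + 7.2731*I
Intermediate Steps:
o(J) = 6/7 (o(J) = 1 - J/(7*J) = 1 - ⅐*1 = 1 - ⅐ = 6/7)
(o(7) + √(-10 - 8))² = (6/7 + √(-10 - 8))² = (6/7 + √(-18))² = (6/7 + 3*I*√2)²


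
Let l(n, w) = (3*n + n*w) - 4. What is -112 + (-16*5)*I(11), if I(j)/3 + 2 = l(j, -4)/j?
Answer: 7648/11 ≈ 695.27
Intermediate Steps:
l(n, w) = -4 + 3*n + n*w
I(j) = -6 + 3*(-4 - j)/j (I(j) = -6 + 3*((-4 + 3*j + j*(-4))/j) = -6 + 3*((-4 + 3*j - 4*j)/j) = -6 + 3*((-4 - j)/j) = -6 + 3*(-4 - j)/j)
-112 + (-16*5)*I(11) = -112 + (-16*5)*(-9 - 12/11) = -112 - 80*(-9 - 12*1/11) = -112 - 80*(-9 - 12/11) = -112 - 80*(-111/11) = -112 + 8880/11 = 7648/11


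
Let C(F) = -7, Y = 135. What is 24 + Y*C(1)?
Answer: -921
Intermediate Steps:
24 + Y*C(1) = 24 + 135*(-7) = 24 - 945 = -921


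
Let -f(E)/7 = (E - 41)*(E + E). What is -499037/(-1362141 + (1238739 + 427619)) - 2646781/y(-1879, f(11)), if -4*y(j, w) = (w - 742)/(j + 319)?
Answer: -2512211787120983/589876763 ≈ -4.2589e+6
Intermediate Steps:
f(E) = -14*E*(-41 + E) (f(E) = -7*(E - 41)*(E + E) = -7*(-41 + E)*2*E = -14*E*(-41 + E))
y(j, w) = -(-742 + w)/(4*(319 + j)) (y(j, w) = -(w - 742)/(4*(j + 319)) = -(-742 + w)/(4*(319 + j)))
-499037/(-1362141 + (1238739 + 427619)) - 2646781/y(-1879, f(11)) = -499037/(-1362141 + (1238739 + 427619)) - 2646781*4*(319 - 1879)/(742 - 14*11*(41 - 1*11)) = -499037/(-1362141 + 1666358) - 2646781*(-6240/(742 - 14*11*(41 - 11))) = -499037/304217 - 2646781*(-6240/(742 - 14*11*30)) = -499037*1/304217 - 2646781*(-6240/(742 - 1*4620)) = -499037/304217 - 2646781*(-6240/(742 - 4620)) = -499037/304217 - 2646781/((¼)*(-1/1560)*(-3878)) = -499037/304217 - 2646781/1939/3120 = -499037/304217 - 2646781*3120/1939 = -499037/304217 - 8257956720/1939 = -2512211787120983/589876763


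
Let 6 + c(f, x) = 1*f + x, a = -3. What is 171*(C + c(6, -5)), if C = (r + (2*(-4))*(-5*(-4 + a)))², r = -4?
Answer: 13791321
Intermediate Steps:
c(f, x) = -6 + f + x (c(f, x) = -6 + (1*f + x) = -6 + (f + x) = -6 + f + x)
C = 80656 (C = (-4 + (2*(-4))*(-5*(-4 - 3)))² = (-4 - (-40)*(-7))² = (-4 - 8*35)² = (-4 - 280)² = (-284)² = 80656)
171*(C + c(6, -5)) = 171*(80656 + (-6 + 6 - 5)) = 171*(80656 - 5) = 171*80651 = 13791321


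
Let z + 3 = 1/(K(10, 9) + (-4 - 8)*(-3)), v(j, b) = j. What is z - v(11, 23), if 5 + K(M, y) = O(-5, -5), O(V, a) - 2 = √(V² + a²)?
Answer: -14513/1039 - 5*√2/1039 ≈ -13.975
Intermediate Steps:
O(V, a) = 2 + √(V² + a²)
K(M, y) = -3 + 5*√2 (K(M, y) = -5 + (2 + √((-5)² + (-5)²)) = -5 + (2 + √(25 + 25)) = -5 + (2 + √50) = -5 + (2 + 5*√2) = -3 + 5*√2)
z = -3 + 1/(33 + 5*√2) (z = -3 + 1/((-3 + 5*√2) + (-4 - 8)*(-3)) = -3 + 1/((-3 + 5*√2) - 12*(-3)) = -3 + 1/((-3 + 5*√2) + 36) = -3 + 1/(33 + 5*√2) ≈ -2.9750)
z - v(11, 23) = (-3084/1039 - 5*√2/1039) - 1*11 = (-3084/1039 - 5*√2/1039) - 11 = -14513/1039 - 5*√2/1039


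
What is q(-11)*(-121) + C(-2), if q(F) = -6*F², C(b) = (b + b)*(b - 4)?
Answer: 87870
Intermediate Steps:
C(b) = 2*b*(-4 + b) (C(b) = (2*b)*(-4 + b) = 2*b*(-4 + b))
q(-11)*(-121) + C(-2) = -6*(-11)²*(-121) + 2*(-2)*(-4 - 2) = -6*121*(-121) + 2*(-2)*(-6) = -726*(-121) + 24 = 87846 + 24 = 87870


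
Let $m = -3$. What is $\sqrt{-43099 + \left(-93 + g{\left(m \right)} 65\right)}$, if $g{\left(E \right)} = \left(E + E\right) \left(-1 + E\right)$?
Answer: $4 i \sqrt{2602} \approx 204.04 i$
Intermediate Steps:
$g{\left(E \right)} = 2 E \left(-1 + E\right)$
$\sqrt{-43099 + \left(-93 + g{\left(m \right)} 65\right)} = \sqrt{-43099 - \left(93 - 2 \left(-3\right) \left(-1 - 3\right) 65\right)} = \sqrt{-43099 - \left(93 - 2 \left(-3\right) \left(-4\right) 65\right)} = \sqrt{-43099 + \left(-93 + 24 \cdot 65\right)} = \sqrt{-43099 + \left(-93 + 1560\right)} = \sqrt{-43099 + 1467} = \sqrt{-41632} = 4 i \sqrt{2602}$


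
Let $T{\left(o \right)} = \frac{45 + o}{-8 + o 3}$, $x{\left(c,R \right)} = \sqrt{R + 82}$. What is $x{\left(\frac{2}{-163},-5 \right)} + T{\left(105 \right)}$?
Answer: $\frac{150}{307} + \sqrt{77} \approx 9.2636$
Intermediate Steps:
$x{\left(c,R \right)} = \sqrt{82 + R}$
$T{\left(o \right)} = \frac{45 + o}{-8 + 3 o}$
$x{\left(\frac{2}{-163},-5 \right)} + T{\left(105 \right)} = \sqrt{82 - 5} + \frac{45 + 105}{-8 + 3 \cdot 105} = \sqrt{77} + \frac{1}{-8 + 315} \cdot 150 = \sqrt{77} + \frac{1}{307} \cdot 150 = \sqrt{77} + \frac{150}{307} = \frac{150}{307} + \sqrt{77}$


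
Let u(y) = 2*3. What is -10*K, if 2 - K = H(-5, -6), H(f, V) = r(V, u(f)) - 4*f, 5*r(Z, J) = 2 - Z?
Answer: 196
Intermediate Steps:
u(y) = 6
r(Z, J) = ⅖ - Z/5 (r(Z, J) = (2 - Z)/5 = ⅖ - Z/5)
H(f, V) = ⅖ - 4*f - V/5 (H(f, V) = (⅖ - V/5) - 4*f = ⅖ - 4*f - V/5)
K = -98/5 (K = 2 - (⅖ - 4*(-5) - ⅕*(-6)) = 2 - (⅖ + 20 + 6/5) = 2 - 1*108/5 = 2 - 108/5 = -98/5 ≈ -19.600)
-10*K = -10*(-98/5) = 196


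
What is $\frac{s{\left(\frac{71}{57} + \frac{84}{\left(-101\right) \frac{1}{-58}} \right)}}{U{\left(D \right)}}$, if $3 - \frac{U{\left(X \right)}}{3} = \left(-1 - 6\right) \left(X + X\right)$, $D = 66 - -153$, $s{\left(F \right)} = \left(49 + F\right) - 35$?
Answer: $\frac{365473}{53004699} \approx 0.0068951$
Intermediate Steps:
$s{\left(F \right)} = 14 + F$
$D = 219$ ($D = 66 + 153 = 219$)
$U{\left(X \right)} = 9 + 42 X$ ($U{\left(X \right)} = 9 - 3 \left(-1 - 6\right) \left(X + X\right) = 9 - 3 \left(-1 - 6\right) 2 X = 9 - 3 \left(- 7 \cdot 2 X\right) = 9 - 3 \left(- 14 X\right) = 9 + 42 X$)
$\frac{s{\left(\frac{71}{57} + \frac{84}{\left(-101\right) \frac{1}{-58}} \right)}}{U{\left(D \right)}} = \frac{14 + \left(\frac{71}{57} + \frac{84}{\left(-101\right) \frac{1}{-58}}\right)}{9 + 42 \cdot 219} = \frac{14 + \left(71 \cdot \frac{1}{57} + \frac{84}{\left(-101\right) \left(- \frac{1}{58}\right)}\right)}{9 + 9198} = \frac{14 + \left(\frac{71}{57} + \frac{84}{\frac{101}{58}}\right)}{9207} = \left(14 + \left(\frac{71}{57} + 84 \cdot \frac{58}{101}\right)\right) \frac{1}{9207} = \left(14 + \left(\frac{71}{57} + \frac{4872}{101}\right)\right) \frac{1}{9207} = \left(14 + \frac{284875}{5757}\right) \frac{1}{9207} = \frac{365473}{5757} \cdot \frac{1}{9207} = \frac{365473}{53004699}$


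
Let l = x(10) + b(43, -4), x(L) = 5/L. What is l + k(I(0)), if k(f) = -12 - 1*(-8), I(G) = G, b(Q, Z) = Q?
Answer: 79/2 ≈ 39.500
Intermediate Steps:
k(f) = -4 (k(f) = -12 + 8 = -4)
l = 87/2 (l = 5/10 + 43 = 5*(1/10) + 43 = 1/2 + 43 = 87/2 ≈ 43.500)
l + k(I(0)) = 87/2 - 4 = 79/2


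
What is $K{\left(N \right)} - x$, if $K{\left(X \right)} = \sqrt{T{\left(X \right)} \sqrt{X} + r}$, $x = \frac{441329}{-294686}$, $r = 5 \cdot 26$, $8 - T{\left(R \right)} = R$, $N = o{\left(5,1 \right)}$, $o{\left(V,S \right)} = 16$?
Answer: $\frac{63047}{42098} + 7 \sqrt{2} \approx 11.397$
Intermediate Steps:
$N = 16$
$T{\left(R \right)} = 8 - R$
$r = 130$
$x = - \frac{63047}{42098}$ ($x = 441329 \left(- \frac{1}{294686}\right) = - \frac{63047}{42098} \approx -1.4976$)
$K{\left(X \right)} = \sqrt{130 + \sqrt{X} \left(8 - X\right)}$ ($K{\left(X \right)} = \sqrt{\left(8 - X\right) \sqrt{X} + 130} = \sqrt{\sqrt{X} \left(8 - X\right) + 130} = \sqrt{130 + \sqrt{X} \left(8 - X\right)}$)
$K{\left(N \right)} - x = \sqrt{130 - \sqrt{16} \left(-8 + 16\right)} - - \frac{63047}{42098} = \sqrt{130 - 4 \cdot 8} + \frac{63047}{42098} = \sqrt{130 - 32} + \frac{63047}{42098} = \sqrt{98} + \frac{63047}{42098} = 7 \sqrt{2} + \frac{63047}{42098} = \frac{63047}{42098} + 7 \sqrt{2}$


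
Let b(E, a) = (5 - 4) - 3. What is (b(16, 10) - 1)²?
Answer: 9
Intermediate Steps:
b(E, a) = -2 (b(E, a) = 1 - 3 = -2)
(b(16, 10) - 1)² = (-2 - 1)² = (-3)² = 9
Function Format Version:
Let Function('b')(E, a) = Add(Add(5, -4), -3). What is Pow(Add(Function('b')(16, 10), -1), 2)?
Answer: 9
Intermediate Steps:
Function('b')(E, a) = -2 (Function('b')(E, a) = Add(1, -3) = -2)
Pow(Add(Function('b')(16, 10), -1), 2) = Pow(Add(-2, -1), 2) = Pow(-3, 2) = 9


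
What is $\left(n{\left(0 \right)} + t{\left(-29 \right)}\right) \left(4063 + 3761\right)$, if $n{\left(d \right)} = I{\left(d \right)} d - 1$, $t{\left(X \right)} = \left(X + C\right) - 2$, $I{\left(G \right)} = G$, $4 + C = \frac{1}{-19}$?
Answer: $- \frac{5359440}{19} \approx -2.8208 \cdot 10^{5}$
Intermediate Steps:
$C = - \frac{77}{19}$ ($C = -4 + \frac{1}{-19} = -4 - \frac{1}{19} = - \frac{77}{19} \approx -4.0526$)
$t{\left(X \right)} = - \frac{115}{19} + X$ ($t{\left(X \right)} = \left(X - \frac{77}{19}\right) - 2 = \left(- \frac{77}{19} + X\right) - 2 = - \frac{115}{19} + X$)
$n{\left(d \right)} = -1 + d^{2}$ ($n{\left(d \right)} = d d - 1 = d^{2} - 1 = -1 + d^{2}$)
$\left(n{\left(0 \right)} + t{\left(-29 \right)}\right) \left(4063 + 3761\right) = \left(\left(-1 + 0^{2}\right) - \frac{666}{19}\right) \left(4063 + 3761\right) = \left(\left(-1 + 0\right) - \frac{666}{19}\right) 7824 = \left(-1 - \frac{666}{19}\right) 7824 = \left(- \frac{685}{19}\right) 7824 = - \frac{5359440}{19}$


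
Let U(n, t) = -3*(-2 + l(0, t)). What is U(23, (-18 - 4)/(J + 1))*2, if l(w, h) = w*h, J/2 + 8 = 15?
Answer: 12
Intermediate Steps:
J = 14 (J = -16 + 2*15 = -16 + 30 = 14)
l(w, h) = h*w
U(n, t) = 6 (U(n, t) = -3*(-2 + t*0) = -3*(-2 + 0) = -3*(-2) = 6)
U(23, (-18 - 4)/(J + 1))*2 = 6*2 = 12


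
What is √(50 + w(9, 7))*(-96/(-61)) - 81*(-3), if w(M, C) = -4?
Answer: 243 + 96*√46/61 ≈ 253.67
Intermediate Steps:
√(50 + w(9, 7))*(-96/(-61)) - 81*(-3) = √(50 - 4)*(-96/(-61)) - 81*(-3) = √46*(-96*(-1/61)) + 243 = √46*(96/61) + 243 = 96*√46/61 + 243 = 243 + 96*√46/61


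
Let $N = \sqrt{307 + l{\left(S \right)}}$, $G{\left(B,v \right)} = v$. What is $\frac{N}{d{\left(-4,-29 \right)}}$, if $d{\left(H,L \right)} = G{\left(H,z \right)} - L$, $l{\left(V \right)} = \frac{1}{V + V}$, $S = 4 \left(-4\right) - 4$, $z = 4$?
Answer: $\frac{\sqrt{122790}}{660} \approx 0.53093$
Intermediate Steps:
$S = -20$ ($S = -16 - 4 = -20$)
$l{\left(V \right)} = \frac{1}{2 V}$
$d{\left(H,L \right)} = 4 - L$
$N = \frac{\sqrt{122790}}{20}$ ($N = \sqrt{307 + \frac{1}{2 \left(-20\right)}} = \sqrt{307 + \frac{1}{2} \left(- \frac{1}{20}\right)} = \sqrt{307 - \frac{1}{40}} = \sqrt{\frac{12279}{40}} = \frac{\sqrt{122790}}{20} \approx 17.521$)
$\frac{N}{d{\left(-4,-29 \right)}} = \frac{\frac{1}{20} \sqrt{122790}}{4 - -29} = \frac{\frac{1}{20} \sqrt{122790}}{4 + 29} = \frac{\frac{1}{20} \sqrt{122790}}{33} = \frac{\sqrt{122790}}{20} \cdot \frac{1}{33} = \frac{\sqrt{122790}}{660}$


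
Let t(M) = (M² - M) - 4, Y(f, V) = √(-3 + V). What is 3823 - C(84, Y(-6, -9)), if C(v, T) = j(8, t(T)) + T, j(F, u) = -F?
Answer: 3831 - 2*I*√3 ≈ 3831.0 - 3.4641*I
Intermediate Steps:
t(M) = -4 + M² - M
C(v, T) = -8 + T (C(v, T) = -1*8 + T = -8 + T)
3823 - C(84, Y(-6, -9)) = 3823 - (-8 + √(-3 - 9)) = 3823 - (-8 + √(-12)) = 3823 - (-8 + 2*I*√3) = 3823 + (8 - 2*I*√3) = 3831 - 2*I*√3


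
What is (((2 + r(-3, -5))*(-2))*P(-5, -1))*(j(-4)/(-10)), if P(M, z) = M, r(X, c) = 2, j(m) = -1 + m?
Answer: 20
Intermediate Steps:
(((2 + r(-3, -5))*(-2))*P(-5, -1))*(j(-4)/(-10)) = (((2 + 2)*(-2))*(-5))*((-1 - 4)/(-10)) = ((4*(-2))*(-5))*(-5*(-⅒)) = -8*(-5)*(½) = 40*(½) = 20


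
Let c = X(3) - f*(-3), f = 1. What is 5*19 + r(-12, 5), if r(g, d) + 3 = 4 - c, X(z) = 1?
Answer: 92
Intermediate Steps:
c = 4 (c = 1 - (-3) = 1 - 1*(-3) = 1 + 3 = 4)
r(g, d) = -3 (r(g, d) = -3 + (4 - 1*4) = -3 + (4 - 4) = -3 + 0 = -3)
5*19 + r(-12, 5) = 5*19 - 3 = 95 - 3 = 92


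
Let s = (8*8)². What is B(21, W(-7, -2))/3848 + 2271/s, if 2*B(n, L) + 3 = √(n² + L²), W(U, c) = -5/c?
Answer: 1091583/1970176 + √1789/15392 ≈ 0.55680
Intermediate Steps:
s = 4096 (s = 64² = 4096)
B(n, L) = -3/2 + √(L² + n²)/2 (B(n, L) = -3/2 + √(n² + L²)/2 = -3/2 + √(L² + n²)/2)
B(21, W(-7, -2))/3848 + 2271/s = (-3/2 + √((-5/(-2))² + 21²)/2)/3848 + 2271/4096 = (-3/2 + √((-5*(-½))² + 441)/2)*(1/3848) + 2271*(1/4096) = (-3/2 + √((5/2)² + 441)/2)*(1/3848) + 2271/4096 = (-3/2 + √(25/4 + 441)/2)*(1/3848) + 2271/4096 = (-3/2 + √(1789/4)/2)*(1/3848) + 2271/4096 = (-3/2 + (√1789/2)/2)*(1/3848) + 2271/4096 = (-3/2 + √1789/4)*(1/3848) + 2271/4096 = (-3/7696 + √1789/15392) + 2271/4096 = 1091583/1970176 + √1789/15392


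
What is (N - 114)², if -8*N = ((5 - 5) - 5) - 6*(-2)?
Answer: 844561/64 ≈ 13196.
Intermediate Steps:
N = -7/8 (N = -(((5 - 5) - 5) - 6*(-2))/8 = -((0 - 5) + 12)/8 = -(-5 + 12)/8 = -⅛*7 = -7/8 ≈ -0.87500)
(N - 114)² = (-7/8 - 114)² = (-919/8)² = 844561/64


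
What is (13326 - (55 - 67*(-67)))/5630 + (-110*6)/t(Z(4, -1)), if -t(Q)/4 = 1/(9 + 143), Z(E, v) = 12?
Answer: 70604591/2815 ≈ 25082.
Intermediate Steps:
t(Q) = -1/38 (t(Q) = -4/(9 + 143) = -4/152 = -4*1/152 = -1/38)
(13326 - (55 - 67*(-67)))/5630 + (-110*6)/t(Z(4, -1)) = (13326 - (55 - 67*(-67)))/5630 + (-110*6)/(-1/38) = (13326 - (55 + 4489))*(1/5630) - 660*(-38) = (13326 - 1*4544)*(1/5630) + 25080 = (13326 - 4544)*(1/5630) + 25080 = 8782*(1/5630) + 25080 = 4391/2815 + 25080 = 70604591/2815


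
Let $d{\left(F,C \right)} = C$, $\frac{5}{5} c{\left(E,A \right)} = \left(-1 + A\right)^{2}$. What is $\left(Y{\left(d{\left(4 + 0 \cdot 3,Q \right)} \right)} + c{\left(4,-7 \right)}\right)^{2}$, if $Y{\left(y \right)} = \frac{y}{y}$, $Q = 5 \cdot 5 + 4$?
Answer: $4225$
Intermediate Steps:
$Q = 29$ ($Q = 25 + 4 = 29$)
$c{\left(E,A \right)} = \left(-1 + A\right)^{2}$
$Y{\left(y \right)} = 1$
$\left(Y{\left(d{\left(4 + 0 \cdot 3,Q \right)} \right)} + c{\left(4,-7 \right)}\right)^{2} = \left(1 + \left(-1 - 7\right)^{2}\right)^{2} = \left(1 + \left(-8\right)^{2}\right)^{2} = \left(1 + 64\right)^{2} = 65^{2} = 4225$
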